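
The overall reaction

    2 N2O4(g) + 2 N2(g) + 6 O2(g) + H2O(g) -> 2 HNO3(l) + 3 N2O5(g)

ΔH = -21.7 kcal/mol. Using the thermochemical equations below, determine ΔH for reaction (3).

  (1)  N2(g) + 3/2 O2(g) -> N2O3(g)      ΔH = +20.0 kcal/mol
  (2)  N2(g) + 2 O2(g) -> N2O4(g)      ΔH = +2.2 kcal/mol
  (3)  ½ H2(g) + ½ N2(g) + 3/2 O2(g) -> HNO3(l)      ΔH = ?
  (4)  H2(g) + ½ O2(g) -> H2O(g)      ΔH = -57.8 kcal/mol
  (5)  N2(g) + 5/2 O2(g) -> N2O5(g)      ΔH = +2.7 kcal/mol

ΔH = -41.6 kcal/mol

(1): not needed.
(2) reversed and × 2: (-2)·(+2.2) = -4.4 kcal/mol
(3) × 2: contributes 2·x
(4) reversed: +57.8 kcal/mol
(5) × 3: (3)·(+2.7) = +8.1 kcal/mol
-21.7 = (-4.4) + (+57.8) + (+8.1) + 2·x
x = (-21.7 − (+61.5)) / (2) = -41.6 kcal/mol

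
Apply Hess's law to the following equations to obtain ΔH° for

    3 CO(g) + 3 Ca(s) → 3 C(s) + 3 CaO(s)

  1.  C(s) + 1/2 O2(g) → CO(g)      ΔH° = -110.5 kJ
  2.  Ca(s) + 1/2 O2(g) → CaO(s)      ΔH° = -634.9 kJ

ΔH° = -1573.2 kJ

eq. 1 reversed and × 3 (reverse to put CO(g) on the reactant side; scale by 3 for the 3 CO(g)): (-3)·(-110.5) = +331.5 kJ
eq. 2 × 3 (scale by 3 for the 3 CaO(s)): (3)·(-634.9) = -1904.7 kJ
ΔH° = (-3)·(-110.5) + (3)·(-634.9) = -1573.2 kJ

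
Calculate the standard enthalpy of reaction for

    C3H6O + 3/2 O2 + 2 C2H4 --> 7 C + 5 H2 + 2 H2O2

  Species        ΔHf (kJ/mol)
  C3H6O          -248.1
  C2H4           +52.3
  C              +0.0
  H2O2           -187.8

ΔH°rxn = -232.1 kJ/mol

Products: 7·(+0.0) + 5·(+0.0) + 2·(-187.8) = -375.6
Reactants: 1·(-248.1) + 3/2·(+0.0) + 2·(+52.3) = -143.5
ΔH°rxn = (-375.6) − (-143.5) = -232.1 kJ/mol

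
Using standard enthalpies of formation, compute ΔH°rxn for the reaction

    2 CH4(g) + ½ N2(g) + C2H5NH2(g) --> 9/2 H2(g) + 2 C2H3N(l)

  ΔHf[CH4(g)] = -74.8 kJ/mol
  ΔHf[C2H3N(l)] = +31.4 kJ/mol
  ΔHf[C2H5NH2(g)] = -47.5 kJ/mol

ΔH°rxn = 259.9 kJ/mol

Products: 9/2·(+0.0) + 2·(+31.4) = +62.8
Reactants: 2·(-74.8) + 1/2·(+0.0) + 1·(-47.5) = -197.1
ΔH°rxn = (+62.8) − (-197.1) = 259.9 kJ/mol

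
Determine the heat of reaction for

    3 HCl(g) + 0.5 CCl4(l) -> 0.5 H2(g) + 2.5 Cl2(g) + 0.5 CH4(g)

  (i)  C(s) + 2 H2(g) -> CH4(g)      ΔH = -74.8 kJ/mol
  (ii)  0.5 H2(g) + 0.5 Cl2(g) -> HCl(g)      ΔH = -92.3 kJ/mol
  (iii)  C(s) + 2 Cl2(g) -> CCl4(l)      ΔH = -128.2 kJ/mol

(i) × 1/2 (×1/2 to match 1/2 CH4(g) in the target): (1/2)·(-74.8) = -37.4 kJ/mol
(ii) reversed and × 3 (reverse to put HCl(g) on the reactant side; scale by 3 for the 3 HCl(g)): (-3)·(-92.3) = +276.9 kJ/mol
(iii) reversed and × 1/2 (reverse to put CCl4(l) on the reactant side; scale by 1/2 for the 1/2 CCl4(l)): (-1/2)·(-128.2) = +64.1 kJ/mol
ΔH = (1/2)·(-74.8) + (-3)·(-92.3) + (-1/2)·(-128.2) = 303.6 kJ/mol

ΔH = 303.6 kJ/mol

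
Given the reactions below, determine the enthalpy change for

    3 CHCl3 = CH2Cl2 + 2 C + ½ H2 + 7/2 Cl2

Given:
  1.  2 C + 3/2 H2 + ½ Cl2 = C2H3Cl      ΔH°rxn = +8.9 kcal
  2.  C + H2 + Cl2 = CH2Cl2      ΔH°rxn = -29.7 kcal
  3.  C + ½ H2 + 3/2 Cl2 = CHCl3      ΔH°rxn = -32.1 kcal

eq. 1: not needed.
eq. 2 as written: -29.7 kcal
eq. 3 reversed and × 3: (-3)·(-32.1) = +96.3 kcal
Combining the equations, ΔH°rxn = (1)·(-29.7) + (-3)·(-32.1) = 66.6 kcal

ΔH°rxn = 66.6 kcal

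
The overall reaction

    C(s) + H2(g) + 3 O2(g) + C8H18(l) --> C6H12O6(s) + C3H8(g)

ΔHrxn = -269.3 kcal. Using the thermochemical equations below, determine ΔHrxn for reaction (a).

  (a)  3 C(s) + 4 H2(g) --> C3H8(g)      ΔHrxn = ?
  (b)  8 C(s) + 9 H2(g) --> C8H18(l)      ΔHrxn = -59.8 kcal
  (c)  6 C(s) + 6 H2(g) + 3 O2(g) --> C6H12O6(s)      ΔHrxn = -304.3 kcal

ΔHrxn = -24.8 kcal

(a) as written: contributes x
(b) reversed: +59.8 kcal
(c) as written: -304.3 kcal
-269.3 = (+59.8) + (-304.3) + x
x = (-269.3 − (-244.5)) / (1) = -24.8 kcal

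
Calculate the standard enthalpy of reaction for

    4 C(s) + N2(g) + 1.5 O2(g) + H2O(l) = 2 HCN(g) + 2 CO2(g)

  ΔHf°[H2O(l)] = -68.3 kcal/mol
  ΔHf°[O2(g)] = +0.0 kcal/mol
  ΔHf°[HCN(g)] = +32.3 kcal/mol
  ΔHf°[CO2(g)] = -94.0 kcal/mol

Products: 2·(+32.3) + 2·(-94.0) = -123.4
Reactants: 4·(+0.0) + 1·(+0.0) + 3/2·(+0.0) + 1·(-68.3) = -68.3
ΔHrxn = (-123.4) − (-68.3) = -55.1 kcal/mol

ΔHrxn = -55.1 kcal/mol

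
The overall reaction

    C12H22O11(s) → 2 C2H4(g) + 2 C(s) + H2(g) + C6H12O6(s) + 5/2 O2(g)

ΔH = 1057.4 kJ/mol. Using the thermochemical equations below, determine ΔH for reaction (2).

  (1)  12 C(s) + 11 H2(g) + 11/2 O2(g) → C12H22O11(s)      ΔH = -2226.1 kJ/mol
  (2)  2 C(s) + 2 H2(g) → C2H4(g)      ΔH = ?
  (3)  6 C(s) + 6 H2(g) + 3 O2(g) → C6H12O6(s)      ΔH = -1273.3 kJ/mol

ΔH = 52.3 kJ/mol

(1) reversed: +2226.1 kJ/mol
(2) × 2: contributes 2·x
(3) as written: -1273.3 kJ/mol
+1057.4 = (+2226.1) + (-1273.3) + 2·x
x = (+1057.4 − (+952.8)) / (2) = 52.3 kJ/mol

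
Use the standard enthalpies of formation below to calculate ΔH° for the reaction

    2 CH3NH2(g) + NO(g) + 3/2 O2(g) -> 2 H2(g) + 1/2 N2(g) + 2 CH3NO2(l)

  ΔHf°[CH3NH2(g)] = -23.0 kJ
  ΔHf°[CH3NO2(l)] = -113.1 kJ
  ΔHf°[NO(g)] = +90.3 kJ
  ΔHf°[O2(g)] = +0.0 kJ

Products: 2·(+0.0) + 1/2·(+0.0) + 2·(-113.1) = -226.2
Reactants: 2·(-23.0) + 1·(+90.3) + 3/2·(+0.0) = +44.3
ΔH° = (-226.2) − (+44.3) = -270.5 kJ

ΔH° = -270.5 kJ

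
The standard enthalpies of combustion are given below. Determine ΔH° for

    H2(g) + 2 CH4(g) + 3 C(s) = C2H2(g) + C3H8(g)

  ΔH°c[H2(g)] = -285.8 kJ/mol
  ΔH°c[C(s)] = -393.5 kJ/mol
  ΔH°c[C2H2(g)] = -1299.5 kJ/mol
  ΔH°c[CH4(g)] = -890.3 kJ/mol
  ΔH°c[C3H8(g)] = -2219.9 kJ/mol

With combustion enthalpies, reactants minus products:
= [1·(-285.8) + 2·(-890.3) + 3·(-393.5)] − [1·(-1299.5) + 1·(-2219.9)]
= 272.5 kJ/mol

ΔH° = 272.5 kJ/mol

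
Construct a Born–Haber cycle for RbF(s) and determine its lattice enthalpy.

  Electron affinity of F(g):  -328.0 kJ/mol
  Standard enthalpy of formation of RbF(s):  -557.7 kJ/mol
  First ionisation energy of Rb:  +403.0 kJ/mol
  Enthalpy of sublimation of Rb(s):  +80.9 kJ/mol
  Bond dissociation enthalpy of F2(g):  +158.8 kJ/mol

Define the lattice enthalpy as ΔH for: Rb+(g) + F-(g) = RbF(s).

U = -793.0 kJ/mol

ΔHf° = 1·ΔHsub + 1·(ΣIE) + 1/2·D(F2) + 1·EA + U
-557.7 = 1·(+80.9) + 1·(+403.0) + 1/2·(+158.8) + 1·(-328.0) + U
U = -557.7 − (+235.3) = -793.0 kJ/mol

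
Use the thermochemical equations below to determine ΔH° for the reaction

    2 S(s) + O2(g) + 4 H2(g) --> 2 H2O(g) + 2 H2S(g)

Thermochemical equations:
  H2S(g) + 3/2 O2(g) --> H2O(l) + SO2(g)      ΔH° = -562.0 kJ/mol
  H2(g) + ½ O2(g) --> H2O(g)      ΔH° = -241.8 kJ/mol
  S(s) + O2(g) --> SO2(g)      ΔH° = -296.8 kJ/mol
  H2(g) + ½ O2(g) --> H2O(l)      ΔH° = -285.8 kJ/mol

ΔH° = -524.8 kJ/mol

equation 1 reversed and × 2 (reverse to put H2S(g) on the product side; ×2 to match 2 H2S(g) in the target): (-2)·(-562.0) = +1124.0 kJ/mol
equation 2 × 2 (scale by 2 for the 2 H2O(g)): (2)·(-241.8) = -483.6 kJ/mol
equation 3 × 2 (×2 to match 2 S(s) in the target): (2)·(-296.8) = -593.6 kJ/mol
equation 4 × 2: (2)·(-285.8) = -571.6 kJ/mol
ΔH° = (+1124.0) + (-483.6) + (-593.6) + (-571.6) = -524.8 kJ/mol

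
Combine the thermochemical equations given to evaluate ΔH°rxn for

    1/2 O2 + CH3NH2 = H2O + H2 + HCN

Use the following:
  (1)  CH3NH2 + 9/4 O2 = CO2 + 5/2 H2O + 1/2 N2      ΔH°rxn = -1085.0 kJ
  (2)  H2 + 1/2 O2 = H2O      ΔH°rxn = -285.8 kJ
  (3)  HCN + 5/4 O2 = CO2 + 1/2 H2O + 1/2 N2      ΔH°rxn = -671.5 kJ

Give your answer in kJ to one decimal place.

(1) as written (CH3NH2 already on the reactant side): -1085.0 kJ
(2) reversed (H2 must end up as a product): +285.8 kJ
(3) reversed (HCN must end up as a product): +671.5 kJ
Summing the manipulated equations, ΔH°rxn = (1)·(-1085.0) + (-1)·(-285.8) + (-1)·(-671.5) = -127.7 kJ

ΔH°rxn = -127.7 kJ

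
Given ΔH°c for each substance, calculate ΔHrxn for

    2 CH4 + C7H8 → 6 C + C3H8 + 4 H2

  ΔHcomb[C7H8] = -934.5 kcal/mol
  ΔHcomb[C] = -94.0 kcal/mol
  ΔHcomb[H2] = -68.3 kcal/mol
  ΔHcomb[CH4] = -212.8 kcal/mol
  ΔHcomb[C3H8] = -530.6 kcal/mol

Using ΔH = Σ nΔHc°(reactants) − Σ nΔHc°(products):
= [2·(-212.8) + 1·(-934.5)] − [6·(-94.0) + 1·(-530.6) + 4·(-68.3)]
= 7.7 kcal/mol

ΔHrxn = 7.7 kcal/mol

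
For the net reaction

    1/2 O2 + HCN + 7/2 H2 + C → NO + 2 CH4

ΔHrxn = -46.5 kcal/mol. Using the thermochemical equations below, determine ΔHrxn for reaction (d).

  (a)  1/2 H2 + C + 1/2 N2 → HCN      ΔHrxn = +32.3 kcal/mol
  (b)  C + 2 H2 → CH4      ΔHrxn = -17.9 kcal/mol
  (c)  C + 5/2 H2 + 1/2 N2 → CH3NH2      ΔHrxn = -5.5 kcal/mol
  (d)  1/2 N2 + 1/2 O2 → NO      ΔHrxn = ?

(a) reversed (reverse to put HCN on the reactant side): -32.3 kcal/mol
(b) × 2 (scale by 2 for the 2 CH4): (2)·(-17.9) = -35.8 kcal/mol
(c): not needed (CH3NH2 appears nowhere else).
(d) as written (NO already on the product side): contributes x
-46.5 = (-32.3) + (-35.8) + x
x = (-46.5 − (-68.1)) / (1) = 21.6 kcal/mol

ΔHrxn = 21.6 kcal/mol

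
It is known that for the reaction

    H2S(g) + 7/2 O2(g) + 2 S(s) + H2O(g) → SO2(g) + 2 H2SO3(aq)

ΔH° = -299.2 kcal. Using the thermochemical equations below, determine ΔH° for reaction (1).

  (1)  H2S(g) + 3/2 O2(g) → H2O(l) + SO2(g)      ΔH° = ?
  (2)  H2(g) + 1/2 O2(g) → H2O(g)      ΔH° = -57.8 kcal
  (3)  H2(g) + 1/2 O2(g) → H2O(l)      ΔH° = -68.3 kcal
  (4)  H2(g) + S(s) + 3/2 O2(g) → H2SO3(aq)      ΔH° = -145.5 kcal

(1) as written (H2S(g) already on the reactant side): contributes x
(2) reversed (reverse to put H2O(g) on the reactant side): +57.8 kcal
(3) reversed: +68.3 kcal
(4) × 2 (×2 to match 2 H2SO3(aq) in the target): (2)·(-145.5) = -291.0 kcal
-299.2 = (+57.8) + (+68.3) + (-291.0) + x
x = (-299.2 − (-164.9)) / (1) = -134.3 kcal

ΔH° = -134.3 kcal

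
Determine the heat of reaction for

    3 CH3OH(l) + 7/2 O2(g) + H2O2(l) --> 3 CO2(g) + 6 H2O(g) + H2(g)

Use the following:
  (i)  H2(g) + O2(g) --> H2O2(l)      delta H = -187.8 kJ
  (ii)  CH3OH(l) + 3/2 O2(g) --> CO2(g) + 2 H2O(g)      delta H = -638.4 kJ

delta H = -1727.4 kJ

(i) reversed: +187.8 kJ
(ii) × 3: (3)·(-638.4) = -1915.2 kJ
delta H = (+187.8) + (-1915.2) = -1727.4 kJ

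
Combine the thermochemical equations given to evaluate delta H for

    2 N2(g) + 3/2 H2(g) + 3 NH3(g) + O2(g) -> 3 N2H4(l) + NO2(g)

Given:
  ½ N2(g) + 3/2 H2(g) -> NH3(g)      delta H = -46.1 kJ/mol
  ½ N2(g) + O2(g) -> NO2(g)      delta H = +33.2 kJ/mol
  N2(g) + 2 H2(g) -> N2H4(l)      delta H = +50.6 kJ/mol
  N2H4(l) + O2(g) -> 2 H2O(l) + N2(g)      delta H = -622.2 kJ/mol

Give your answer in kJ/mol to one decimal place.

equation 1 reversed and × 3: (-3)·(-46.1) = +138.3 kJ/mol
equation 2 as written: +33.2 kJ/mol
equation 3 × 3: (3)·(+50.6) = +151.8 kJ/mol
equation 4: not needed.
Combining the equations, delta H = (-3)·(-46.1) + (1)·(+33.2) + (3)·(+50.6) = 323.3 kJ/mol

delta H = 323.3 kJ/mol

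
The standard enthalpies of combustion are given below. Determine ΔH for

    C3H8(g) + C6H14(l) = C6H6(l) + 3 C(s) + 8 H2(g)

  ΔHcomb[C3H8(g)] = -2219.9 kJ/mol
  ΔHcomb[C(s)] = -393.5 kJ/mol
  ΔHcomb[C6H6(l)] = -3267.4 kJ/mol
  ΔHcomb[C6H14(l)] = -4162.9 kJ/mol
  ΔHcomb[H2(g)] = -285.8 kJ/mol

ΔH = 351.5 kJ/mol

Using ΔH = Σ nΔHc°(reactants) − Σ nΔHc°(products):
= [1·(-2219.9) + 1·(-4162.9)] − [1·(-3267.4) + 3·(-393.5) + 8·(-285.8)]
= 351.5 kJ/mol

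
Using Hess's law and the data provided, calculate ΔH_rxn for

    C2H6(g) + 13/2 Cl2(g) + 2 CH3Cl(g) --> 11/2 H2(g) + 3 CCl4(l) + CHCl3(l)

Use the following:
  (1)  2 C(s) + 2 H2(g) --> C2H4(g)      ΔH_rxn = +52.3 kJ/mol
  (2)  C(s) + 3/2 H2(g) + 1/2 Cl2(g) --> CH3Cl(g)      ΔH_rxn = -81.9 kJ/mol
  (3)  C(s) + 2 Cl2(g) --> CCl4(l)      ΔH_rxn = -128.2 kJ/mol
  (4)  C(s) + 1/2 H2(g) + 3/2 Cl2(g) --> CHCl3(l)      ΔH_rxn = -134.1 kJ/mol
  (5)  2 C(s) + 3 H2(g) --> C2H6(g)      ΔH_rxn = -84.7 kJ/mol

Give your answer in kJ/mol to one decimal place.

(1): not needed.
(2) reversed and × 2: (-2)·(-81.9) = +163.8 kJ/mol
(3) × 3: (3)·(-128.2) = -384.6 kJ/mol
(4) as written: -134.1 kJ/mol
(5) reversed: +84.7 kJ/mol
ΔH_rxn = (-2)·(-81.9) + (3)·(-128.2) + (1)·(-134.1) + (-1)·(-84.7) = -270.2 kJ/mol

ΔH_rxn = -270.2 kJ/mol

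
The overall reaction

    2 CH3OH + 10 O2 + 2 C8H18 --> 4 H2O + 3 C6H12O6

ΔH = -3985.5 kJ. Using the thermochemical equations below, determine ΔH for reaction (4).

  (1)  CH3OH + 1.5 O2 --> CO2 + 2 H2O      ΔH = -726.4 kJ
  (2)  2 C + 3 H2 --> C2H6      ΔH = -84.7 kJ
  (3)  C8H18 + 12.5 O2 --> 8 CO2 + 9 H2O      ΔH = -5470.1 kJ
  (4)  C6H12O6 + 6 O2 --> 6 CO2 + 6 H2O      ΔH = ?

(1) × 2: (2)·(-726.4) = -1452.8 kJ
(2): not needed.
(3) × 2: (2)·(-5470.1) = -10940.2 kJ
(4) reversed and × 3: contributes −3·x
-3985.5 = (-1452.8) + (-10940.2) − 3·x
x = (-3985.5 − (-12393.0)) / (-3) = -2802.5 kJ

ΔH = -2802.5 kJ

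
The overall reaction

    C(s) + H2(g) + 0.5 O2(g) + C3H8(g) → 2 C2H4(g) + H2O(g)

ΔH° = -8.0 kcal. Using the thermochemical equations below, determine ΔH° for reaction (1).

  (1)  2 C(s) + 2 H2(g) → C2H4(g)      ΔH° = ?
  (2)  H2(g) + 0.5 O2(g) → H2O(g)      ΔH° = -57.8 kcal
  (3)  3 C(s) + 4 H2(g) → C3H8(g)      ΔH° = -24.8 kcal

(1) × 2 (×2 to match 2 C2H4(g) in the target): contributes 2·x
(2) as written (H2O(g) already on the product side): -57.8 kcal
(3) reversed (reverse to put C3H8(g) on the reactant side): +24.8 kcal
-8.0 = (-57.8) + (+24.8) + 2·x
x = (-8.0 − (-33.0)) / (2) = 12.5 kcal

ΔH° = 12.5 kcal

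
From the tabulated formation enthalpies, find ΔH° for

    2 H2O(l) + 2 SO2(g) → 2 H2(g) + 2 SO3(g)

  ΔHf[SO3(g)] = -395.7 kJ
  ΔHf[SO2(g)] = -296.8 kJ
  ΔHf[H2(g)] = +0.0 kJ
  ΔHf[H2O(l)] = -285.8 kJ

Products: 2·(+0.0) + 2·(-395.7) = -791.4
Reactants: 2·(-285.8) + 2·(-296.8) = -1165.2
ΔH° = (-791.4) − (-1165.2) = 373.8 kJ

ΔH° = 373.8 kJ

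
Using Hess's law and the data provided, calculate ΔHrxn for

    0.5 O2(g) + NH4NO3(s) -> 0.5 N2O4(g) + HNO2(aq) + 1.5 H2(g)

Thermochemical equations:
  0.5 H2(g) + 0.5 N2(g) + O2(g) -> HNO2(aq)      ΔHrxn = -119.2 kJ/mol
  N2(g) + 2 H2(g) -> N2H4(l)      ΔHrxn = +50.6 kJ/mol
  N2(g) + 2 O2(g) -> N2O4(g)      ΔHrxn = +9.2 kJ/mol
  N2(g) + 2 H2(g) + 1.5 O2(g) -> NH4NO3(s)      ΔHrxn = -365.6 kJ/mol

equation 1 as written (HNO2(aq) already on the product side): -119.2 kJ/mol
equation 2: not needed (N2H4(l) appears nowhere else).
equation 3 × 1/2 (×1/2 to match 1/2 N2O4(g) in the target): (1/2)·(+9.2) = +4.6 kJ/mol
equation 4 reversed (reverse to put NH4NO3(s) on the reactant side): +365.6 kJ/mol
ΔHrxn = (1)·(-119.2) + (1/2)·(+9.2) + (-1)·(-365.6) = 251.0 kJ/mol

ΔHrxn = 251.0 kJ/mol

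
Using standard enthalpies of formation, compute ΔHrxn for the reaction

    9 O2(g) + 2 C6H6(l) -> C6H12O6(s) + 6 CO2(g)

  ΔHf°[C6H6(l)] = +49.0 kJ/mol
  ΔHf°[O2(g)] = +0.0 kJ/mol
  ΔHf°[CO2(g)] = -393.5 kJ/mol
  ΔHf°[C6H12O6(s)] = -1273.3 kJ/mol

ΔHrxn = -3732.3 kJ/mol

ΔH°rxn = Σ nΔHf°(products) − Σ nΔHf°(reactants).
Products: 1·(-1273.3) + 6·(-393.5) = -3634.3
Reactants: 9·(+0.0) + 2·(+49.0) = +98.0
ΔHrxn = (-3634.3) − (+98.0) = -3732.3 kJ/mol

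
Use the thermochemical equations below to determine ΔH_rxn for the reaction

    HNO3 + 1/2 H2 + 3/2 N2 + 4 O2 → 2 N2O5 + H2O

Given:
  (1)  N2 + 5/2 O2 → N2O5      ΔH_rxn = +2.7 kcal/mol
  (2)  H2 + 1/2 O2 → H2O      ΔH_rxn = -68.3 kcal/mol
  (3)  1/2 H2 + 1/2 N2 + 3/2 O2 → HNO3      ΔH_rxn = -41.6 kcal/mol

(1) × 2: (2)·(+2.7) = +5.4 kcal/mol
(2) as written: -68.3 kcal/mol
(3) reversed: +41.6 kcal/mol
Summing the manipulated equations, ΔH_rxn = (2)·(+2.7) + (1)·(-68.3) + (-1)·(-41.6) = -21.3 kcal/mol

ΔH_rxn = -21.3 kcal/mol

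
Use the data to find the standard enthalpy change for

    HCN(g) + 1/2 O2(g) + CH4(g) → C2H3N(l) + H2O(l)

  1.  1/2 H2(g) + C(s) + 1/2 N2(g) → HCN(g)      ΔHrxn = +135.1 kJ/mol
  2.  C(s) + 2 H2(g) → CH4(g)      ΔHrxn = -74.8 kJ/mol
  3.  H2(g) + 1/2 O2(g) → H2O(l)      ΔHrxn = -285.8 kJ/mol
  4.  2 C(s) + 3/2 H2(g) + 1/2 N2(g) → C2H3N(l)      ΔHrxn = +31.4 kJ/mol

ΔHrxn = -314.7 kJ/mol

eq. 1 reversed (reverse to put HCN(g) on the reactant side): -135.1 kJ/mol
eq. 2 reversed (CH4(g) must end up as a reactant): +74.8 kJ/mol
eq. 3 as written (H2O(l) already on the product side): -285.8 kJ/mol
eq. 4 as written (C2H3N(l) already on the product side): +31.4 kJ/mol
By Hess's law, ΔHrxn = (-135.1) + (+74.8) + (-285.8) + (+31.4) = -314.7 kJ/mol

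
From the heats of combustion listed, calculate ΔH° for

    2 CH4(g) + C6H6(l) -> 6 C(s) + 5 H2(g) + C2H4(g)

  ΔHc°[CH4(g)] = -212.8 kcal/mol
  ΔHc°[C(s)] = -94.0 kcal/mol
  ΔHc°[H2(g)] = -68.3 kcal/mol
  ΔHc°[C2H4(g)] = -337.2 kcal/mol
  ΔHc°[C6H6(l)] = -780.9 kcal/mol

ΔH° = 36.2 kcal/mol

With combustion enthalpies, reactants minus products:
= [2·(-212.8) + 1·(-780.9)] − [6·(-94.0) + 5·(-68.3) + 1·(-337.2)]
= 36.2 kcal/mol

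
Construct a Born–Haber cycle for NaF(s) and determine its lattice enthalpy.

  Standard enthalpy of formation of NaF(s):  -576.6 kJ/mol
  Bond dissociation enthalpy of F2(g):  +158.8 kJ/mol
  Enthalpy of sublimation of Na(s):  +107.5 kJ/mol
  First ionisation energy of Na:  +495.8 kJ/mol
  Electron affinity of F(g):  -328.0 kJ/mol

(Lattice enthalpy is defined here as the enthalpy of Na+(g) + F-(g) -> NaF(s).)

ΔHf° = 1·ΔHsub + 1·(ΣIE) + 1/2·D(F2) + 1·EA + U
-576.6 = 1·(+107.5) + 1·(+495.8) + 1/2·(+158.8) + 1·(-328.0) + U
U = -576.6 − (+354.7) = -931.3 kJ/mol

U = -931.3 kJ/mol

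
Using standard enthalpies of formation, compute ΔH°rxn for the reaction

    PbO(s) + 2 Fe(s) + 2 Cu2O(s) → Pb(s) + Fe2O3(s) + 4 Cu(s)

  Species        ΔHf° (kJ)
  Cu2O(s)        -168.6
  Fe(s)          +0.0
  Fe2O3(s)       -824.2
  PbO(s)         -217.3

ΔH°rxn = -269.7 kJ

ΔH°rxn = Σ nΔHf°(products) − Σ nΔHf°(reactants).
Products: 1·(+0.0) + 1·(-824.2) + 4·(+0.0) = -824.2
Reactants: 1·(-217.3) + 2·(+0.0) + 2·(-168.6) = -554.5
ΔH°rxn = (-824.2) − (-554.5) = -269.7 kJ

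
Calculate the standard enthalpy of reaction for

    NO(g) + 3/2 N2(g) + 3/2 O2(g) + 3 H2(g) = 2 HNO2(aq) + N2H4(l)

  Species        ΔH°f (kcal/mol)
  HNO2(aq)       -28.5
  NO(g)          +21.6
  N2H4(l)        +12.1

ΔH°rxn = Σ nΔHf°(products) − Σ nΔHf°(reactants).
Products: 2·(-28.5) + 1·(+12.1) = -44.9
Reactants: 1·(+21.6) + 3/2·(+0.0) + 3/2·(+0.0) + 3·(+0.0) = +21.6
ΔHrxn = (-44.9) − (+21.6) = -66.5 kcal/mol

ΔHrxn = -66.5 kcal/mol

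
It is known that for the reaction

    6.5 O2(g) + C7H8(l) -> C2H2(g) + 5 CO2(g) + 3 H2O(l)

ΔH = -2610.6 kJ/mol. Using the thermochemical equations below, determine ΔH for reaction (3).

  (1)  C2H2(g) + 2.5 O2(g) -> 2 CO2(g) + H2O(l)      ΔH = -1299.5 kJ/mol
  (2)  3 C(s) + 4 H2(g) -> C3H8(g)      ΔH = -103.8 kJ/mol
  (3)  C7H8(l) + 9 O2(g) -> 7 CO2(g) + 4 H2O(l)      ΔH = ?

(1) reversed: +1299.5 kJ/mol
(2): not needed.
(3) as written: contributes x
-2610.6 = (+1299.5) + x
x = (-2610.6 − (+1299.5)) / (1) = -3910.1 kJ/mol

ΔH = -3910.1 kJ/mol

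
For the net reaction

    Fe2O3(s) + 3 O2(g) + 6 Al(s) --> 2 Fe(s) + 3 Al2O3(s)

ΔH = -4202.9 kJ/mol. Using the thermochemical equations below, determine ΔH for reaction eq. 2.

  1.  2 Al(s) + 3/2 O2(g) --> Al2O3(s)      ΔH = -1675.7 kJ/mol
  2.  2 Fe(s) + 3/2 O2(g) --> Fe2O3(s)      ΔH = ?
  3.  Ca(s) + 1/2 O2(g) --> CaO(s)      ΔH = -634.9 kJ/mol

eq. 1 × 3: (3)·(-1675.7) = -5027.1 kJ/mol
eq. 2 reversed: contributes −x
eq. 3: not needed.
-4202.9 = (-5027.1) − x
x = (-4202.9 − (-5027.1)) / (-1) = -824.2 kJ/mol

ΔH = -824.2 kJ/mol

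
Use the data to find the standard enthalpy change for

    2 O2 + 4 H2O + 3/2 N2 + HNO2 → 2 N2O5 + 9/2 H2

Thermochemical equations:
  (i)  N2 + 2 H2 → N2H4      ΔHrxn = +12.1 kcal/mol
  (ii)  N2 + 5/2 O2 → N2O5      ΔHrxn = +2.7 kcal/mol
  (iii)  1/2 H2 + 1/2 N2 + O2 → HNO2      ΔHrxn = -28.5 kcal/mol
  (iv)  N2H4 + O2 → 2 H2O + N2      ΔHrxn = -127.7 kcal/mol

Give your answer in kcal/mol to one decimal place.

ΔHrxn = 265.1 kcal/mol

(i) reversed and × 2: (-2)·(+12.1) = -24.2 kcal/mol
(ii) × 2 (scale by 2 for the 2 N2O5): (2)·(+2.7) = +5.4 kcal/mol
(iii) reversed (reverse to put HNO2 on the reactant side): +28.5 kcal/mol
(iv) reversed and × 2 (reverse to put H2O on the reactant side; ×2 to match 4 H2O in the target): (-2)·(-127.7) = +255.4 kcal/mol
Combining the equations, ΔHrxn = (-2)·(+12.1) + (2)·(+2.7) + (-1)·(-28.5) + (-2)·(-127.7) = 265.1 kcal/mol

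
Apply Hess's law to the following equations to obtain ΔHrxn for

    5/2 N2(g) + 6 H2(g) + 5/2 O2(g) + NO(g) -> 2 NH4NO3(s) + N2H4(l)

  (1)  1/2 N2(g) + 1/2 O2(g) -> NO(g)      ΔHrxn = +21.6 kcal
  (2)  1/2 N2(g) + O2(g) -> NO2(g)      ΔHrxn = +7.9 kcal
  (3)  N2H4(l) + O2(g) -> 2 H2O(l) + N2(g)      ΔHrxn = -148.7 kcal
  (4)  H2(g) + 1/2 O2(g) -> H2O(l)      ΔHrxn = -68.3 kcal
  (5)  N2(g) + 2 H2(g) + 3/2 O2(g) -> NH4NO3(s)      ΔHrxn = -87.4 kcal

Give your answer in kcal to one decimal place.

ΔHrxn = -184.3 kcal

(1) reversed: -21.6 kcal
(2): not needed.
(3) reversed: +148.7 kcal
(4) × 2: (2)·(-68.3) = -136.6 kcal
(5) × 2: (2)·(-87.4) = -174.8 kcal
Combining the equations, ΔHrxn = (-21.6) + (+148.7) + (-136.6) + (-174.8) = -184.3 kcal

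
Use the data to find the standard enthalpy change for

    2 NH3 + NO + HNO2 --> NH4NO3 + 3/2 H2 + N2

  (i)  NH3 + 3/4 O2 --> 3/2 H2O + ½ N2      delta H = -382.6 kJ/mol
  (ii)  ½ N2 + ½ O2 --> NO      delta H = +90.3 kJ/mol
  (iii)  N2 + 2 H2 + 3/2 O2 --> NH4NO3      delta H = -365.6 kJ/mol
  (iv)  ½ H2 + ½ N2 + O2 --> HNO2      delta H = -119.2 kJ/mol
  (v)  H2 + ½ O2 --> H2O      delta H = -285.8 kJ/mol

delta H = -244.5 kJ/mol

(i) × 2: (2)·(-382.6) = -765.2 kJ/mol
(ii) reversed: -90.3 kJ/mol
(iii) as written: -365.6 kJ/mol
(iv) reversed: +119.2 kJ/mol
(v) reversed and × 3: (-3)·(-285.8) = +857.4 kJ/mol
Since enthalpy is a state function, delta H = (-765.2) + (-90.3) + (-365.6) + (+119.2) + (+857.4) = -244.5 kJ/mol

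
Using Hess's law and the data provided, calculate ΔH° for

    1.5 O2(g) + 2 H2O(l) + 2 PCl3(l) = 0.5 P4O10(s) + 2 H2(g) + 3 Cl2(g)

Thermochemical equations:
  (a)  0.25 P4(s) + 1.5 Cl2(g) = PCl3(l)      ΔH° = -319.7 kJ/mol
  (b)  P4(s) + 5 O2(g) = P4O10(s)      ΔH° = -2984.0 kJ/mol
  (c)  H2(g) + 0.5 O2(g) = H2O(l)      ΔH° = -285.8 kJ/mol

(a) reversed and × 2 (PCl3(l) must end up as a reactant; ×2 to match 2 PCl3(l) in the target): (-2)·(-319.7) = +639.4 kJ/mol
(b) × 1/2 (scale by 1/2 for the 1/2 P4O10(s)): (1/2)·(-2984.0) = -1492.0 kJ/mol
(c) reversed and × 2 (reverse to put H2O(l) on the reactant side; scale by 2 for the 2 H2O(l)): (-2)·(-285.8) = +571.6 kJ/mol
ΔH° = (-2)·(-319.7) + (1/2)·(-2984.0) + (-2)·(-285.8) = -281.0 kJ/mol

ΔH° = -281.0 kJ/mol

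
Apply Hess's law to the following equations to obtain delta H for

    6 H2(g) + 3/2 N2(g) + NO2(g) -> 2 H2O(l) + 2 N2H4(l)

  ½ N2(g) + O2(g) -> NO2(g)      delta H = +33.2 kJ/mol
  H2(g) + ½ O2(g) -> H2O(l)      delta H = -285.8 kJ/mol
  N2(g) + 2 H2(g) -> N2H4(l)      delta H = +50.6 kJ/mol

equation 1 reversed (NO2(g) must end up as a reactant): -33.2 kJ/mol
equation 2 × 2 (scale by 2 for the 2 H2O(l)): (2)·(-285.8) = -571.6 kJ/mol
equation 3 × 2 (×2 to match 2 N2H4(l) in the target): (2)·(+50.6) = +101.2 kJ/mol
delta H = (-1)·(+33.2) + (2)·(-285.8) + (2)·(+50.6) = -503.6 kJ/mol

delta H = -503.6 kJ/mol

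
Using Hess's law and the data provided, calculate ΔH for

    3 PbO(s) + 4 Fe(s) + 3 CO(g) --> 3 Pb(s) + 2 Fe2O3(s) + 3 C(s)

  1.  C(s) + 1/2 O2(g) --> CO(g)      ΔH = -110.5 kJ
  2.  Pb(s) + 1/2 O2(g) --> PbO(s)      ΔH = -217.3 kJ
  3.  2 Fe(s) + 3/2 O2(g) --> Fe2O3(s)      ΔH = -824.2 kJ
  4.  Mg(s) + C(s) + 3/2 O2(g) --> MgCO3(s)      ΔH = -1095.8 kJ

ΔH = -665.0 kJ

eq. 1 reversed and × 3: (-3)·(-110.5) = +331.5 kJ
eq. 2 reversed and × 3: (-3)·(-217.3) = +651.9 kJ
eq. 3 × 2: (2)·(-824.2) = -1648.4 kJ
eq. 4: not needed.
ΔH = (+331.5) + (+651.9) + (-1648.4) = -665.0 kJ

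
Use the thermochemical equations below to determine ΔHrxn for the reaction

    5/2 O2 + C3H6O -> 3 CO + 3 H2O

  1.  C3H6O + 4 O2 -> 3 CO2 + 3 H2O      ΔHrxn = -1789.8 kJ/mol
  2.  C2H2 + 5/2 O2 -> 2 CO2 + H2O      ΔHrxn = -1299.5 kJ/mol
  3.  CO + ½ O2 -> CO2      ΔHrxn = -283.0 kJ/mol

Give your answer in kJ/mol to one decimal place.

ΔHrxn = -940.8 kJ/mol

eq. 1 as written (C3H6O already on the reactant side): -1789.8 kJ/mol
eq. 2: not needed (C2H2 appears nowhere else).
eq. 3 reversed and × 3 (CO must end up as a product; ×3 to match 3 CO in the target): (-3)·(-283.0) = +849.0 kJ/mol
ΔHrxn = (-1789.8) + (+849.0) = -940.8 kJ/mol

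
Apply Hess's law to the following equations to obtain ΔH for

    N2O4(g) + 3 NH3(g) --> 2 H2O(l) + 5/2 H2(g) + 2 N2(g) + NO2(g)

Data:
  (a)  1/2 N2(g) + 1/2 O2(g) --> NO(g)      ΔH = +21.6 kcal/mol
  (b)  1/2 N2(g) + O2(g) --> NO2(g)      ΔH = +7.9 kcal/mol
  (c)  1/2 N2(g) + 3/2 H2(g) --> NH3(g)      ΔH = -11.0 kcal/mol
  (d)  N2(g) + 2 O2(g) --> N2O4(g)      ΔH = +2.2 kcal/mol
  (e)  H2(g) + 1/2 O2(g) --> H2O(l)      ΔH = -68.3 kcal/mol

(a): not needed (NO(g) appears nowhere else).
(b) as written (NO2(g) already on the product side): +7.9 kcal/mol
(c) reversed and × 3 (NH3(g) must end up as a reactant; scale by 3 for the 3 NH3(g)): (-3)·(-11.0) = +33.0 kcal/mol
(d) reversed (N2O4(g) must end up as a reactant): -2.2 kcal/mol
(e) × 2 (scale by 2 for the 2 H2O(l)): (2)·(-68.3) = -136.6 kcal/mol
Combining the equations, ΔH = (+7.9) + (+33.0) + (-2.2) + (-136.6) = -97.9 kcal/mol

ΔH = -97.9 kcal/mol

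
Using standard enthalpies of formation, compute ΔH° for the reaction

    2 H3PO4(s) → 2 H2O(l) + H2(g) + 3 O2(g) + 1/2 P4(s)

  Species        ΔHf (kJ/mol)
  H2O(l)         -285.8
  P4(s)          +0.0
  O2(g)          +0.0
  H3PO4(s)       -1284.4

ΔH°rxn = Σ nΔHf°(products) − Σ nΔHf°(reactants).
Products: 2·(-285.8) + 1·(+0.0) + 3·(+0.0) + 1/2·(+0.0) = -571.6
Reactants: 2·(-1284.4) = -2568.8
ΔH° = (-571.6) − (-2568.8) = 1997.2 kJ/mol

ΔH° = 1997.2 kJ/mol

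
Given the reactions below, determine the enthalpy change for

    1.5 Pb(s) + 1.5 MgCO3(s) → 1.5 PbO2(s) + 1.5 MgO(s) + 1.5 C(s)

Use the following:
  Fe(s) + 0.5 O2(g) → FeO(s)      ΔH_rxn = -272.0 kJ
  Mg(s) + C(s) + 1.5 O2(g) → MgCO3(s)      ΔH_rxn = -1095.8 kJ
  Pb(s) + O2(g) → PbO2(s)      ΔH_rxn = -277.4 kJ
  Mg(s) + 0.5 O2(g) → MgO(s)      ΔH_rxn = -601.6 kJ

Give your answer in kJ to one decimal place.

equation 1: not needed (FeO(s) appears nowhere else).
equation 2 reversed and × 3/2 (reverse to put MgCO3(s) on the reactant side; ×3/2 to match 3/2 MgCO3(s) in the target): (-3/2)·(-1095.8) = +1643.7 kJ
equation 3 × 3/2 (×3/2 to match 3/2 PbO2(s) in the target): (3/2)·(-277.4) = -416.1 kJ
equation 4 × 3/2 (scale by 3/2 for the 3/2 MgO(s)): (3/2)·(-601.6) = -902.4 kJ
Summing the manipulated equations, ΔH_rxn = (-3/2)·(-1095.8) + (3/2)·(-277.4) + (3/2)·(-601.6) = 325.2 kJ

ΔH_rxn = 325.2 kJ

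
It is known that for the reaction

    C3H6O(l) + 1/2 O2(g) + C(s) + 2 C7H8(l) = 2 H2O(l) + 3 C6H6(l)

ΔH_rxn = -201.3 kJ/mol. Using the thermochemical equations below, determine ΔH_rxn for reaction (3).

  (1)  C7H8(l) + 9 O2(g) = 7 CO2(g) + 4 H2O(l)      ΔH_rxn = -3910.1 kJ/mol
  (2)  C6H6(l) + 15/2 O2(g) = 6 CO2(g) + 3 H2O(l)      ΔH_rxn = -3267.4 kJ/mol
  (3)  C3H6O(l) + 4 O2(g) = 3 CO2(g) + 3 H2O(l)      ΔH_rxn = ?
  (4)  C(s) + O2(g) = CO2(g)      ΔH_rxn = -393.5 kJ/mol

ΔH_rxn = -1789.8 kJ/mol

(1) × 2 (×2 to match 2 C7H8(l) in the target): (2)·(-3910.1) = -7820.2 kJ/mol
(2) reversed and × 3 (C6H6(l) must end up as a product; ×3 to match 3 C6H6(l) in the target): (-3)·(-3267.4) = +9802.2 kJ/mol
(3) as written (C3H6O(l) already on the reactant side): contributes x
(4) as written (C(s) already on the reactant side): -393.5 kJ/mol
-201.3 = (-7820.2) + (+9802.2) + (-393.5) + x
x = (-201.3 − (+1588.5)) / (1) = -1789.8 kJ/mol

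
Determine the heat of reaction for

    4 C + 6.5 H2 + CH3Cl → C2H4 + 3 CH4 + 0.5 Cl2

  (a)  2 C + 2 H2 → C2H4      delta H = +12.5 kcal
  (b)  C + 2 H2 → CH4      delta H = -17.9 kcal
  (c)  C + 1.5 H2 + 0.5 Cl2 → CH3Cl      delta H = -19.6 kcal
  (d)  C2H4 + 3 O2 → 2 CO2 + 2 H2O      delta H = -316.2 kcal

(a) as written: +12.5 kcal
(b) × 3 (scale by 3 for the 3 CH4): (3)·(-17.9) = -53.7 kcal
(c) reversed (reverse to put CH3Cl on the reactant side): +19.6 kcal
(d): not needed (O2 appears nowhere else).
delta H = (+12.5) + (-53.7) + (+19.6) = -21.6 kcal

delta H = -21.6 kcal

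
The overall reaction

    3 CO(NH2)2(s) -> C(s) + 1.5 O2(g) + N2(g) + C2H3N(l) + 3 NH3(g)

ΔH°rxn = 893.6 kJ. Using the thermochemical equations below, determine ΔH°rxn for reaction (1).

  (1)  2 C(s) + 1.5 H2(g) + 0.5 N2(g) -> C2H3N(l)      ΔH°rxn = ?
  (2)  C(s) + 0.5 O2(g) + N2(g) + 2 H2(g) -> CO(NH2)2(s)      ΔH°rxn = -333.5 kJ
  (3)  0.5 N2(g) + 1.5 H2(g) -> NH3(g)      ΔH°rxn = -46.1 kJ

ΔH°rxn = 31.4 kJ

(1) as written (C2H3N(l) already on the product side): contributes x
(2) reversed and × 3 (CO(NH2)2(s) must end up as a reactant; scale by 3 for the 3 CO(NH2)2(s)): (-3)·(-333.5) = +1000.5 kJ
(3) × 3 (scale by 3 for the 3 NH3(g)): (3)·(-46.1) = -138.3 kJ
+893.6 = (+1000.5) + (-138.3) + x
x = (+893.6 − (+862.2)) / (1) = 31.4 kJ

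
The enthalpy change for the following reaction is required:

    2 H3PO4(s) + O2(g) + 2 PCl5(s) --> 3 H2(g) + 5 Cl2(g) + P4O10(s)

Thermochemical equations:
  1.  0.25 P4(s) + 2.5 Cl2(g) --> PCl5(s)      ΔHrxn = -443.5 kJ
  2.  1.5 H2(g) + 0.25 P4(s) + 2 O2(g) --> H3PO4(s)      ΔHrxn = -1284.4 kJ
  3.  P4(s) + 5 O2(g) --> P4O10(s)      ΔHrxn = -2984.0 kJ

eq. 1 reversed and × 2: (-2)·(-443.5) = +887.0 kJ
eq. 2 reversed and × 2: (-2)·(-1284.4) = +2568.8 kJ
eq. 3 as written: -2984.0 kJ
Since enthalpy is a state function, ΔHrxn = (+887.0) + (+2568.8) + (-2984.0) = 471.8 kJ

ΔHrxn = 471.8 kJ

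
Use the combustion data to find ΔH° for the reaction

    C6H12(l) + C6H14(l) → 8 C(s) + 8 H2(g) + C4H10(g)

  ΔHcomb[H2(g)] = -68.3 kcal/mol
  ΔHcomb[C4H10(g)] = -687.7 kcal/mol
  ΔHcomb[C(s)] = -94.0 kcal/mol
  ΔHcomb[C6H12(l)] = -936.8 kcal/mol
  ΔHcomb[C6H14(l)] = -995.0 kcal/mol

ΔH° = 54.3 kcal/mol

Using ΔH = Σ nΔHc°(reactants) − Σ nΔHc°(products):
= [1·(-936.8) + 1·(-995.0)] − [8·(-94.0) + 8·(-68.3) + 1·(-687.7)]
= 54.3 kcal/mol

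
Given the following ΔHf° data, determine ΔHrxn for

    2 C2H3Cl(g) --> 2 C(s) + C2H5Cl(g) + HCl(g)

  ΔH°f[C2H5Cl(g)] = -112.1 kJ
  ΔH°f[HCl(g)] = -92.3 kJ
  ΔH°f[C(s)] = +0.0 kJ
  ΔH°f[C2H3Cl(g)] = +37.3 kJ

Products: 2·(+0.0) + 1·(-112.1) + 1·(-92.3) = -204.4
Reactants: 2·(+37.3) = +74.6
ΔHrxn = (-204.4) − (+74.6) = -279.0 kJ

ΔHrxn = -279.0 kJ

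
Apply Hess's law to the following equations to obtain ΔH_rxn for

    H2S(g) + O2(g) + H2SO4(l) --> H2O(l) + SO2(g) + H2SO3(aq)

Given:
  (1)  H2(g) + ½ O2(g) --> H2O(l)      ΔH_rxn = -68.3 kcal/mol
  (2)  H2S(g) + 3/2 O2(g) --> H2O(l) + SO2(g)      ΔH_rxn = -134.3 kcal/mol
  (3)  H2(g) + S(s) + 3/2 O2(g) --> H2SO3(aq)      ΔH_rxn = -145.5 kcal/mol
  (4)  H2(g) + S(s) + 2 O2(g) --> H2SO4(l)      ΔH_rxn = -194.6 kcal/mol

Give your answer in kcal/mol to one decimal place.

ΔH_rxn = -85.2 kcal/mol

(1): not needed.
(2) as written: -134.3 kcal/mol
(3) as written: -145.5 kcal/mol
(4) reversed: +194.6 kcal/mol
By Hess's law, ΔH_rxn = (1)·(-134.3) + (1)·(-145.5) + (-1)·(-194.6) = -85.2 kcal/mol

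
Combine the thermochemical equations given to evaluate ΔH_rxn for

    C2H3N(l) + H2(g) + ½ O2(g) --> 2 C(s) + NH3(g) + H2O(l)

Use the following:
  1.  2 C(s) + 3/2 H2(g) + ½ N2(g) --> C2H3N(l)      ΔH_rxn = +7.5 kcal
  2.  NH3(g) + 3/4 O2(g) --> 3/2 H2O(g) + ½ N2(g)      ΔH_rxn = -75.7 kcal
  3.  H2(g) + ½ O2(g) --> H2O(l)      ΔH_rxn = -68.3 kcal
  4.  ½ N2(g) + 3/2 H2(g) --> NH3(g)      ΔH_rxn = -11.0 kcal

ΔH_rxn = -86.8 kcal

eq. 1 reversed: -7.5 kcal
eq. 2: not needed.
eq. 3 as written: -68.3 kcal
eq. 4 as written: -11.0 kcal
ΔH_rxn = (-1)·(+7.5) + (1)·(-68.3) + (1)·(-11.0) = -86.8 kcal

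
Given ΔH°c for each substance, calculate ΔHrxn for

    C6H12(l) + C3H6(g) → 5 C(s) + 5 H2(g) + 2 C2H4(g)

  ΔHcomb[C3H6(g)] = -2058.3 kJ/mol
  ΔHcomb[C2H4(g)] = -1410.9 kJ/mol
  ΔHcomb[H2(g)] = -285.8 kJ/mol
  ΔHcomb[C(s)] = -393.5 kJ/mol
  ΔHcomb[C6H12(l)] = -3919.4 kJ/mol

ΔHrxn = 240.6 kJ/mol

With combustion enthalpies, reactants minus products:
= [1·(-3919.4) + 1·(-2058.3)] − [5·(-393.5) + 5·(-285.8) + 2·(-1410.9)]
= 240.6 kJ/mol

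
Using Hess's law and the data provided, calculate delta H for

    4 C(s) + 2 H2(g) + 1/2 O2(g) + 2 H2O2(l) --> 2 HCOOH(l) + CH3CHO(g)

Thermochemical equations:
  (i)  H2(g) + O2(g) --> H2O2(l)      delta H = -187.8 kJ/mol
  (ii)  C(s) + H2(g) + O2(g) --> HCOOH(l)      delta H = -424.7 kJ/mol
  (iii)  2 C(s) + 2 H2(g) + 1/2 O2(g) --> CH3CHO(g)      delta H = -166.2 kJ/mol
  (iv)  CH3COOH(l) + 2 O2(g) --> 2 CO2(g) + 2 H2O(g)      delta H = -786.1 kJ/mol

delta H = -640.0 kJ/mol

(i) reversed and × 2: (-2)·(-187.8) = +375.6 kJ/mol
(ii) × 2: (2)·(-424.7) = -849.4 kJ/mol
(iii) as written: -166.2 kJ/mol
(iv): not needed.
delta H = (-2)·(-187.8) + (2)·(-424.7) + (1)·(-166.2) = -640.0 kJ/mol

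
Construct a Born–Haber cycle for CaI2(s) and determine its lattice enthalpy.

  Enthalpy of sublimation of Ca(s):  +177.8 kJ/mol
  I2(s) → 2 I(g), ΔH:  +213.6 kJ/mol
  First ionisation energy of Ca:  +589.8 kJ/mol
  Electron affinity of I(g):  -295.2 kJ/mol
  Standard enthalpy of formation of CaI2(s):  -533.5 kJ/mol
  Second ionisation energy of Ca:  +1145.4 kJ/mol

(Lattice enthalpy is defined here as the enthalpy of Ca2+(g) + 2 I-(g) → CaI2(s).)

ΔHf° = 1·ΔHsub + 1·(ΣIE) + 1·D(I2) + 2·EA + U
-533.5 = 1·(+177.8) + 1·(+1735.2) + 1·(+213.6) + 2·(-295.2) + U
U = -533.5 − (+1536.2) = -2069.7 kJ/mol

U = -2069.7 kJ/mol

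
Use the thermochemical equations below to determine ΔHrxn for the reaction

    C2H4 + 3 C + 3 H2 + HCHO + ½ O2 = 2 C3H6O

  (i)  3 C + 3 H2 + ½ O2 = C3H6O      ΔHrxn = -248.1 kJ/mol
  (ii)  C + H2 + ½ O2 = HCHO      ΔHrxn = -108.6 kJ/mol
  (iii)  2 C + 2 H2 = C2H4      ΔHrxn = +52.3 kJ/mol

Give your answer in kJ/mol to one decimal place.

(i) × 2: (2)·(-248.1) = -496.2 kJ/mol
(ii) reversed: +108.6 kJ/mol
(iii) reversed: -52.3 kJ/mol
Combining the equations, ΔHrxn = (-496.2) + (+108.6) + (-52.3) = -439.9 kJ/mol

ΔHrxn = -439.9 kJ/mol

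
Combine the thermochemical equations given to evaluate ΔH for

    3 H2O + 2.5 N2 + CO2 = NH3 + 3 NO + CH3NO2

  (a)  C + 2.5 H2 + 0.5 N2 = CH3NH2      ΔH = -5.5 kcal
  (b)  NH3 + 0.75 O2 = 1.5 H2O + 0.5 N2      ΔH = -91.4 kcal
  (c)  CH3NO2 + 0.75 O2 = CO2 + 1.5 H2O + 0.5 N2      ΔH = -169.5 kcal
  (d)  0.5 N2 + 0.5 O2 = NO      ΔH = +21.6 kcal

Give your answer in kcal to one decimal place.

ΔH = 325.7 kcal

(a): not needed (CH3NH2 appears nowhere else).
(b) reversed (reverse to put NH3 on the product side): +91.4 kcal
(c) reversed (CH3NO2 must end up as a product): +169.5 kcal
(d) × 3 (×3 to match 3 NO in the target): (3)·(+21.6) = +64.8 kcal
Summing the manipulated equations, ΔH = (-1)·(-91.4) + (-1)·(-169.5) + (3)·(+21.6) = 325.7 kcal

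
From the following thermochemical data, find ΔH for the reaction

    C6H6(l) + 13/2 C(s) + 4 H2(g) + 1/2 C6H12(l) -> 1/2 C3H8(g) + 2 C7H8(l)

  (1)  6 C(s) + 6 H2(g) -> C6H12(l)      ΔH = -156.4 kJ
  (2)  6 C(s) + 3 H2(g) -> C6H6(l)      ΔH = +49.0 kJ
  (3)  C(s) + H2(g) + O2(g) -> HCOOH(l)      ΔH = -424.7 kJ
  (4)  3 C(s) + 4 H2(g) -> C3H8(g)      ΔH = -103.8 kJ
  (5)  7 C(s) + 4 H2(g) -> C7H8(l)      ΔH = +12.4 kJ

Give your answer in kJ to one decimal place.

ΔH = 2.1 kJ

(1) reversed and × 1/2 (reverse to put C6H12(l) on the reactant side; scale by 1/2 for the 1/2 C6H12(l)): (-1/2)·(-156.4) = +78.2 kJ
(2) reversed (reverse to put C6H6(l) on the reactant side): -49.0 kJ
(3): not needed (HCOOH(l) appears nowhere else).
(4) × 1/2 (×1/2 to match 1/2 C3H8(g) in the target): (1/2)·(-103.8) = -51.9 kJ
(5) × 2 (scale by 2 for the 2 C7H8(l)): (2)·(+12.4) = +24.8 kJ
ΔH = (+78.2) + (-49.0) + (-51.9) + (+24.8) = 2.1 kJ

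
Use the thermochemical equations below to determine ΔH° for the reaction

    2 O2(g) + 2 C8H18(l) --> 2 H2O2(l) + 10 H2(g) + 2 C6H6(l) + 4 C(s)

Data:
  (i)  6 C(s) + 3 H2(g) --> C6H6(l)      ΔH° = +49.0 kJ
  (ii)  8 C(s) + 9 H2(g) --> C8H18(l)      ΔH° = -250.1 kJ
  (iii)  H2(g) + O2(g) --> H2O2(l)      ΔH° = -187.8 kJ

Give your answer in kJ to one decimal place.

ΔH° = 222.6 kJ

(i) × 2 (scale by 2 for the 2 C6H6(l)): (2)·(+49.0) = +98.0 kJ
(ii) reversed and × 2 (reverse to put C8H18(l) on the reactant side; ×2 to match 2 C8H18(l) in the target): (-2)·(-250.1) = +500.2 kJ
(iii) × 2 (scale by 2 for the 2 H2O2(l)): (2)·(-187.8) = -375.6 kJ
Summing the manipulated equations, ΔH° = (+98.0) + (+500.2) + (-375.6) = 222.6 kJ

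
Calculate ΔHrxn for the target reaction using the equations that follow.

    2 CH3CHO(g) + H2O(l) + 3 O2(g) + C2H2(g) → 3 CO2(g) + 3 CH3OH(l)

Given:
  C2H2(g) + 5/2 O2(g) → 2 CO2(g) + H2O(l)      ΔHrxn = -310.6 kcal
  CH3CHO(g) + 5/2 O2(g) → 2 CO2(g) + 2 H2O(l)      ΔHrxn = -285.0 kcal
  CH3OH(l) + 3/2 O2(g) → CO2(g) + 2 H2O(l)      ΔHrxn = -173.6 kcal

equation 1 as written: -310.6 kcal
equation 2 × 2: (2)·(-285.0) = -570.0 kcal
equation 3 reversed and × 3: (-3)·(-173.6) = +520.8 kcal
Since enthalpy is a state function, ΔHrxn = (1)·(-310.6) + (2)·(-285.0) + (-3)·(-173.6) = -359.8 kcal

ΔHrxn = -359.8 kcal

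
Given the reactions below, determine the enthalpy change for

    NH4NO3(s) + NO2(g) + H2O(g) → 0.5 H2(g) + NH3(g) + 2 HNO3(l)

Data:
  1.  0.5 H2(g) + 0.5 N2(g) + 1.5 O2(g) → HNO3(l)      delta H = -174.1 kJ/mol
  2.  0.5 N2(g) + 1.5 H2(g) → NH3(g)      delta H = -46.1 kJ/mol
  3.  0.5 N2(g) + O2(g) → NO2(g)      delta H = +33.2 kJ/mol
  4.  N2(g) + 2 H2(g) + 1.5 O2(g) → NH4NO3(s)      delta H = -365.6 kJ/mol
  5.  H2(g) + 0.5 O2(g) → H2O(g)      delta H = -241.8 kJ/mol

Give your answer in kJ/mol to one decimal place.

delta H = 179.9 kJ/mol

eq. 1 × 2: (2)·(-174.1) = -348.2 kJ/mol
eq. 2 as written: -46.1 kJ/mol
eq. 3 reversed: -33.2 kJ/mol
eq. 4 reversed: +365.6 kJ/mol
eq. 5 reversed: +241.8 kJ/mol
Since enthalpy is a state function, delta H = (-348.2) + (-46.1) + (-33.2) + (+365.6) + (+241.8) = 179.9 kJ/mol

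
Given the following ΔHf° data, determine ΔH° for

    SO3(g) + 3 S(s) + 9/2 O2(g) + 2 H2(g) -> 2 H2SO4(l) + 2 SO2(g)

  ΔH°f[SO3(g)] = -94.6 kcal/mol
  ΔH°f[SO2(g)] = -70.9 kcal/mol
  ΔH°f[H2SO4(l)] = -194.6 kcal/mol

Products: 2·(-194.6) + 2·(-70.9) = -531.0
Reactants: 1·(-94.6) + 3·(+0.0) + 9/2·(+0.0) + 2·(+0.0) = -94.6
ΔH° = (-531.0) − (-94.6) = -436.4 kcal/mol

ΔH° = -436.4 kcal/mol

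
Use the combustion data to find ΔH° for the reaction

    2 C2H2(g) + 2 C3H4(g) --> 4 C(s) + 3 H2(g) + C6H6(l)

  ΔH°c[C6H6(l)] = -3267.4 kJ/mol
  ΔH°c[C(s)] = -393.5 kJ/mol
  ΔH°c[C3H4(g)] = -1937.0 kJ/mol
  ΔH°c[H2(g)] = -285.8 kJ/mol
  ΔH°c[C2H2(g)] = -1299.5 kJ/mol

Using ΔH = Σ nΔHc°(reactants) − Σ nΔHc°(products):
= [2·(-1299.5) + 2·(-1937.0)] − [4·(-393.5) + 3·(-285.8) + 1·(-3267.4)]
= -774.2 kJ/mol

ΔH° = -774.2 kJ/mol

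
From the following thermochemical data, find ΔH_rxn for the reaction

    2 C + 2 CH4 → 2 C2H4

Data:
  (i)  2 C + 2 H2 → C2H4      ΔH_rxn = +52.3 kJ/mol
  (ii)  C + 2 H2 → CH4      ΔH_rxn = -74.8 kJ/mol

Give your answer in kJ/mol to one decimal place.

ΔH_rxn = 254.2 kJ/mol

(i) × 2 (scale by 2 for the 2 C2H4): (2)·(+52.3) = +104.6 kJ/mol
(ii) reversed and × 2 (CH4 must end up as a reactant; ×2 to match 2 CH4 in the target): (-2)·(-74.8) = +149.6 kJ/mol
Combining the equations, ΔH_rxn = (+104.6) + (+149.6) = 254.2 kJ/mol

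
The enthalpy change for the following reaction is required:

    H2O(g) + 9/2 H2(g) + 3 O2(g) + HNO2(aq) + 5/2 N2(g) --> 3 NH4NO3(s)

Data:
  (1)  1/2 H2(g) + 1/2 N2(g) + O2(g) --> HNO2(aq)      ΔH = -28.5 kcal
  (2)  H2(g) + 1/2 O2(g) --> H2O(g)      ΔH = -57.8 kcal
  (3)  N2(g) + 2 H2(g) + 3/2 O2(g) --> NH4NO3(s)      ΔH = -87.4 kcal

(1) reversed (HNO2(aq) must end up as a reactant): +28.5 kcal
(2) reversed (reverse to put H2O(g) on the reactant side): +57.8 kcal
(3) × 3 (scale by 3 for the 3 NH4NO3(s)): (3)·(-87.4) = -262.2 kcal
Combining the equations, ΔH = (-1)·(-28.5) + (-1)·(-57.8) + (3)·(-87.4) = -175.9 kcal

ΔH = -175.9 kcal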